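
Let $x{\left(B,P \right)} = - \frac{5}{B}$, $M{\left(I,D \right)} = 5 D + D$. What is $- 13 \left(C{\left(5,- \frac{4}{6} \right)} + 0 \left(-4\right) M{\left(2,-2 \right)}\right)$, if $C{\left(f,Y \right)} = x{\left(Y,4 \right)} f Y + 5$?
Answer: $260$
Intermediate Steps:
$M{\left(I,D \right)} = 6 D$
$C{\left(f,Y \right)} = 5 - 5 f$ ($C{\left(f,Y \right)} = - \frac{5}{Y} f Y + 5 = - \frac{5 f}{Y} Y + 5 = - 5 f + 5 = 5 - 5 f$)
$- 13 \left(C{\left(5,- \frac{4}{6} \right)} + 0 \left(-4\right) M{\left(2,-2 \right)}\right) = - 13 \left(\left(5 - 25\right) + 0 \left(-4\right) 6 \left(-2\right)\right) = - 13 \left(\left(5 - 25\right) + 0 \left(-12\right)\right) = - 13 \left(-20 + 0\right) = \left(-13\right) \left(-20\right) = 260$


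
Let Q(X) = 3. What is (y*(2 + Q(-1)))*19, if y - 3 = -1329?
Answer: -125970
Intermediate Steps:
y = -1326 (y = 3 - 1329 = -1326)
(y*(2 + Q(-1)))*19 = -1326*(2 + 3)*19 = -1326*5*19 = -6630*19 = -125970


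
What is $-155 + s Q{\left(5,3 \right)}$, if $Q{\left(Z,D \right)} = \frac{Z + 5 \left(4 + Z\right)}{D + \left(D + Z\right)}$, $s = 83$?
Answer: $\frac{2445}{11} \approx 222.27$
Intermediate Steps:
$Q{\left(Z,D \right)} = \frac{20 + 6 Z}{Z + 2 D}$ ($Q{\left(Z,D \right)} = \frac{Z + \left(20 + 5 Z\right)}{Z + 2 D} = \frac{20 + 6 Z}{Z + 2 D}$)
$-155 + s Q{\left(5,3 \right)} = -155 + 83 \frac{2 \left(10 + 3 \cdot 5\right)}{5 + 2 \cdot 3} = -155 + 83 \frac{2 \left(10 + 15\right)}{5 + 6} = -155 + 83 \cdot 2 \cdot \frac{1}{11} \cdot 25 = -155 + 83 \cdot \frac{50}{11} = -155 + \frac{4150}{11} = \frac{2445}{11}$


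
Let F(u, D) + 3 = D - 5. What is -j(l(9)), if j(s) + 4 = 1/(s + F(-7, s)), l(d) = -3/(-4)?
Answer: 54/13 ≈ 4.1538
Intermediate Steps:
F(u, D) = -8 + D (F(u, D) = -3 + (D - 5) = -3 + (-5 + D) = -8 + D)
l(d) = ¾ (l(d) = -3*(-¼) = ¾)
j(s) = -4 + 1/(-8 + 2*s) (j(s) = -4 + 1/(s + (-8 + s)) = -4 + 1/(-8 + 2*s))
-j(l(9)) = -(33 - 8*¾)/(2*(-4 + ¾)) = -(33 - 6)/(2*(-13/4)) = -(-4)*27/(2*13) = -1*(-54/13) = 54/13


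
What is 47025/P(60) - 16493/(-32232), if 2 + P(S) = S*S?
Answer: 787525807/57985368 ≈ 13.581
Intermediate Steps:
P(S) = -2 + S² (P(S) = -2 + S*S = -2 + S²)
47025/P(60) - 16493/(-32232) = 47025/(-2 + 60²) - 16493/(-32232) = 47025/(-2 + 3600) - 16493*(-1/32232) = 47025/3598 + 16493/32232 = 787525807/57985368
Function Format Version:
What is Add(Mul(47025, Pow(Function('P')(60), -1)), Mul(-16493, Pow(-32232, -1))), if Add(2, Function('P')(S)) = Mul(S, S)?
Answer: Rational(787525807, 57985368) ≈ 13.581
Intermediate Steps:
Function('P')(S) = Add(-2, Pow(S, 2)) (Function('P')(S) = Add(-2, Mul(S, S)) = Add(-2, Pow(S, 2)))
Add(Mul(47025, Pow(Function('P')(60), -1)), Mul(-16493, Pow(-32232, -1))) = Add(Mul(47025, Pow(Add(-2, Pow(60, 2)), -1)), Mul(-16493, Pow(-32232, -1))) = Add(Mul(47025, Pow(Add(-2, 3600), -1)), Mul(-16493, Rational(-1, 32232))) = Add(Mul(47025, Pow(3598, -1)), Rational(16493, 32232)) = Add(Mul(47025, Rational(1, 3598)), Rational(16493, 32232)) = Add(Rational(47025, 3598), Rational(16493, 32232)) = Rational(787525807, 57985368)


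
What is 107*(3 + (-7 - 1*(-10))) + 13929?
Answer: 14571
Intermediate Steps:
107*(3 + (-7 - 1*(-10))) + 13929 = 107*(3 + (-7 + 10)) + 13929 = 107*(3 + 3) + 13929 = 107*6 + 13929 = 642 + 13929 = 14571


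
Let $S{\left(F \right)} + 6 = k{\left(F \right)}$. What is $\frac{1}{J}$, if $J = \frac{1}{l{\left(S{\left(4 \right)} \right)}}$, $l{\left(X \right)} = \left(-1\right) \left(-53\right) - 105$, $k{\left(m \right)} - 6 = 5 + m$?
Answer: $-52$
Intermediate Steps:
$k{\left(m \right)} = 11 + m$ ($k{\left(m \right)} = 6 + \left(5 + m\right) = 11 + m$)
$S{\left(F \right)} = 5 + F$ ($S{\left(F \right)} = -6 + \left(11 + F\right) = 5 + F$)
$l{\left(X \right)} = -52$ ($l{\left(X \right)} = 53 - 105 = -52$)
$J = - \frac{1}{52}$ ($J = \frac{1}{-52} = - \frac{1}{52} \approx -0.019231$)
$\frac{1}{J} = \frac{1}{- \frac{1}{52}} = -52$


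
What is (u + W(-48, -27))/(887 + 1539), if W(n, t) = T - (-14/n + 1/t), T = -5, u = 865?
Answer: 185705/524016 ≈ 0.35439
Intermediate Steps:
W(n, t) = -5 - 1/t + 14/n (W(n, t) = -5 - (-14/n + 1/t) = -5 - (1/t - 14/n) = -5 + (-1/t + 14/n) = -5 - 1/t + 14/n)
(u + W(-48, -27))/(887 + 1539) = (865 + (-5 - 1/(-27) + 14/(-48)))/(887 + 1539) = (865 + (-5 - 1*(-1/27) + 14*(-1/48)))/2426 = (865 + (-5 + 1/27 - 7/24))*(1/2426) = (865 - 1135/216)*(1/2426) = (185705/216)*(1/2426) = 185705/524016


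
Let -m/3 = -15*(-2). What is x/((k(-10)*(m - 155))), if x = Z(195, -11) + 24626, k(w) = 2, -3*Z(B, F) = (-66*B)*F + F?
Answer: 67681/1470 ≈ 46.042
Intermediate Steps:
Z(B, F) = -F/3 + 22*B*F (Z(B, F) = -((-66*B)*F + F)/3 = -(-66*B*F + F)/3 = -(F - 66*B*F)/3 = -F/3 + 22*B*F)
m = -90 (m = -(-45)*(-2) = -3*30 = -90)
x = -67681/3 (x = (1/3)*(-11)*(-1 + 66*195) + 24626 = (1/3)*(-11)*(-1 + 12870) + 24626 = (1/3)*(-11)*12869 + 24626 = -141559/3 + 24626 = -67681/3 ≈ -22560.)
x/((k(-10)*(m - 155))) = -67681*1/(2*(-90 - 155))/3 = -67681/(3*(2*(-245))) = -67681/3/(-490) = -67681/3*(-1/490) = 67681/1470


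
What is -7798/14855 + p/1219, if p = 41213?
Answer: 602713353/18108245 ≈ 33.284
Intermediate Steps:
-7798/14855 + p/1219 = -7798/14855 + 41213/1219 = 602713353/18108245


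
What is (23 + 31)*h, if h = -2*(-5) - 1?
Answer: 486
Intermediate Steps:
h = 9 (h = 10 - 1 = 9)
(23 + 31)*h = (23 + 31)*9 = 54*9 = 486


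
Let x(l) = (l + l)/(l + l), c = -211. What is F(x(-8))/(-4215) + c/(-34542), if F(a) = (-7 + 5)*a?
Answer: 319483/48531510 ≈ 0.0065830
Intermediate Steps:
x(l) = 1 (x(l) = (2*l)/((2*l)) = (2*l)*(1/(2*l)) = 1)
F(a) = -2*a
F(x(-8))/(-4215) + c/(-34542) = -2*1/(-4215) - 211/(-34542) = -2*(-1/4215) - 211*(-1/34542) = 2/4215 + 211/34542 = 319483/48531510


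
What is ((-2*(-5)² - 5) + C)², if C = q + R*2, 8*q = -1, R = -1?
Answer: 208849/64 ≈ 3263.3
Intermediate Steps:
q = -⅛ (q = (⅛)*(-1) = -⅛ ≈ -0.12500)
C = -17/8 (C = -⅛ - 1*2 = -⅛ - 2 = -17/8 ≈ -2.1250)
((-2*(-5)² - 5) + C)² = ((-2*(-5)² - 5) - 17/8)² = ((-2*25 - 5) - 17/8)² = ((-50 - 5) - 17/8)² = (-55 - 17/8)² = (-457/8)² = 208849/64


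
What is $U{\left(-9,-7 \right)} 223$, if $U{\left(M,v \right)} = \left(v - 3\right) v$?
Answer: $15610$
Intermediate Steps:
$U{\left(M,v \right)} = v \left(-3 + v\right)$ ($U{\left(M,v \right)} = \left(-3 + v\right) v = v \left(-3 + v\right)$)
$U{\left(-9,-7 \right)} 223 = - 7 \left(-3 - 7\right) 223 = \left(-7\right) \left(-10\right) 223 = 70 \cdot 223 = 15610$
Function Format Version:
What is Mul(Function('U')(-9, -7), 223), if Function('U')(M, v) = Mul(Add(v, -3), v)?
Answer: 15610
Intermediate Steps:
Function('U')(M, v) = Mul(v, Add(-3, v)) (Function('U')(M, v) = Mul(Add(-3, v), v) = Mul(v, Add(-3, v)))
Mul(Function('U')(-9, -7), 223) = Mul(Mul(-7, Add(-3, -7)), 223) = Mul(Mul(-7, -10), 223) = Mul(70, 223) = 15610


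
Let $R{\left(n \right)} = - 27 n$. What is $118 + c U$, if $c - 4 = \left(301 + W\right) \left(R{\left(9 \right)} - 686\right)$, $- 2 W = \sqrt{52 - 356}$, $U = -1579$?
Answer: $441527993 - 2933782 i \sqrt{19} \approx 4.4153 \cdot 10^{8} - 1.2788 \cdot 10^{7} i$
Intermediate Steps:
$W = - 2 i \sqrt{19}$ ($W = - \frac{\sqrt{52 - 356}}{2} = - \frac{\sqrt{-304}}{2} = - \frac{4 i \sqrt{19}}{2} = - 2 i \sqrt{19} \approx - 8.7178 i$)
$c = -279625 + 1858 i \sqrt{19}$ ($c = 4 + \left(301 - 2 i \sqrt{19}\right) \left(\left(-27\right) 9 - 686\right) = 4 + \left(301 - 2 i \sqrt{19}\right) \left(-243 - 686\right) = 4 + \left(301 - 2 i \sqrt{19}\right) \left(-929\right) = 4 - \left(279629 - 1858 i \sqrt{19}\right) = -279625 + 1858 i \sqrt{19} \approx -2.7963 \cdot 10^{5} + 8098.8 i$)
$118 + c U = 118 + \left(-279625 + 1858 i \sqrt{19}\right) \left(-1579\right) = 118 + \left(441527875 - 2933782 i \sqrt{19}\right) = 441527993 - 2933782 i \sqrt{19}$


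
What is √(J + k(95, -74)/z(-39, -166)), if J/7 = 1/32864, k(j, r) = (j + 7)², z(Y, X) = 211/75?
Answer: √11113860682727738/1733576 ≈ 60.812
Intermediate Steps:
z(Y, X) = 211/75 (z(Y, X) = 211*(1/75) = 211/75)
k(j, r) = (7 + j)²
J = 7/32864 ≈ 0.00021300
√(J + k(95, -74)/z(-39, -166)) = √(7/32864 + (7 + 95)²/(211/75)) = √(7/32864 + 102²*(75/211)) = √(7/32864 + 10404*(75/211)) = √(7/32864 + 780300/211) = √(25643780677/6934304) = √11113860682727738/1733576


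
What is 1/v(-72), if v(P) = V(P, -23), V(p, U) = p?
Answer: -1/72 ≈ -0.013889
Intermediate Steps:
v(P) = P
1/v(-72) = 1/(-72) = -1/72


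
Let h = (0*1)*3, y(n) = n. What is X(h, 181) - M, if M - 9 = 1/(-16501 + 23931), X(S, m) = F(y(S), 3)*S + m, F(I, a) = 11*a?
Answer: 1277959/7430 ≈ 172.00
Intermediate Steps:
h = 0 (h = 0*3 = 0)
X(S, m) = m + 33*S (X(S, m) = (11*3)*S + m = 33*S + m = m + 33*S)
M = 66871/7430 (M = 9 + 1/(-16501 + 23931) = 9 + 1/7430 = 66871/7430 ≈ 9.0001)
X(h, 181) - M = (181 + 33*0) - 1*66871/7430 = (181 + 0) - 66871/7430 = 181 - 66871/7430 = 1277959/7430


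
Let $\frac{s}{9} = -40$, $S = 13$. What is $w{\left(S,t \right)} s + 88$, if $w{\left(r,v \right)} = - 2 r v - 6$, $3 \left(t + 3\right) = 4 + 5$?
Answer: $2248$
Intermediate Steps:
$s = -360$ ($s = 9 \left(-40\right) = -360$)
$t = 0$ ($t = -3 + \frac{4 + 5}{3} = -3 + \frac{1}{3} \cdot 9 = -3 + 3 = 0$)
$w{\left(r,v \right)} = -6 - 2 r v$ ($w{\left(r,v \right)} = - 2 r v - 6 = -6 - 2 r v$)
$w{\left(S,t \right)} s + 88 = \left(-6 - 26 \cdot 0\right) \left(-360\right) + 88 = \left(-6 + 0\right) \left(-360\right) + 88 = \left(-6\right) \left(-360\right) + 88 = 2160 + 88 = 2248$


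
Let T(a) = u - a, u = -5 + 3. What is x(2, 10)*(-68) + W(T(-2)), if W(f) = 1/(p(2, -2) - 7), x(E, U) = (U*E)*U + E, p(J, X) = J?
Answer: -68681/5 ≈ -13736.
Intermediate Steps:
u = -2
x(E, U) = E + E*U² (x(E, U) = (E*U)*U + E = E*U² + E = E + E*U²)
T(a) = -2 - a
W(f) = -⅕ (W(f) = 1/(2 - 7) = 1/(-5) = -⅕)
x(2, 10)*(-68) + W(T(-2)) = (2*(1 + 10²))*(-68) - ⅕ = (2*(1 + 100))*(-68) - ⅕ = (2*101)*(-68) - ⅕ = 202*(-68) - ⅕ = -13736 - ⅕ = -68681/5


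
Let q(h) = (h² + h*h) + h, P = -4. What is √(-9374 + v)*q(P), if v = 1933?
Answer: 28*I*√7441 ≈ 2415.3*I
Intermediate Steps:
q(h) = h + 2*h² (q(h) = (h² + h²) + h = 2*h² + h = h + 2*h²)
√(-9374 + v)*q(P) = √(-9374 + 1933)*(-4*(1 + 2*(-4))) = √(-7441)*(-4*(1 - 8)) = (I*√7441)*(-4*(-7)) = (I*√7441)*28 = 28*I*√7441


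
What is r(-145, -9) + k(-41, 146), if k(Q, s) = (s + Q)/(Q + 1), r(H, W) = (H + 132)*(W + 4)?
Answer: 499/8 ≈ 62.375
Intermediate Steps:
r(H, W) = (4 + W)*(132 + H) (r(H, W) = (132 + H)*(4 + W) = (4 + W)*(132 + H))
k(Q, s) = (Q + s)/(1 + Q)
r(-145, -9) + k(-41, 146) = (528 + 4*(-145) + 132*(-9) - 145*(-9)) + (-41 + 146)/(1 - 41) = (528 - 580 - 1188 + 1305) + 105/(-40) = 65 - 1/40*105 = 65 - 21/8 = 499/8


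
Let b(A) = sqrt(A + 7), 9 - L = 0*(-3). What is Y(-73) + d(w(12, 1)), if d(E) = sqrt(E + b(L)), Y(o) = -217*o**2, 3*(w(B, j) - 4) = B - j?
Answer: -1156393 + sqrt(105)/3 ≈ -1.1564e+6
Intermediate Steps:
L = 9 (L = 9 - 0*(-3) = 9 - 1*0 = 9 + 0 = 9)
b(A) = sqrt(7 + A)
w(B, j) = 4 - j/3 + B/3 (w(B, j) = 4 + (B - j)/3 = 4 + (-j/3 + B/3) = 4 - j/3 + B/3)
d(E) = sqrt(4 + E) (d(E) = sqrt(E + sqrt(7 + 9)) = sqrt(E + sqrt(16)) = sqrt(E + 4) = sqrt(4 + E))
Y(-73) + d(w(12, 1)) = -217*(-73)**2 + sqrt(4 + (4 - 1/3*1 + (1/3)*12)) = -217*5329 + sqrt(4 + (4 - 1/3 + 4)) = -1156393 + sqrt(4 + 23/3) = -1156393 + sqrt(35/3) = -1156393 + sqrt(105)/3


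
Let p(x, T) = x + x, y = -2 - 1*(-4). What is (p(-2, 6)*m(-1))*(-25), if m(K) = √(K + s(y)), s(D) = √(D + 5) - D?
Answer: 100*√(-3 + √7) ≈ 59.519*I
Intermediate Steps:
y = 2 (y = -2 + 4 = 2)
s(D) = √(5 + D) - D
p(x, T) = 2*x
m(K) = √(-2 + K + √7) (m(K) = √(K + (√(5 + 2) - 1*2)) = √(K + (√7 - 2)) = √(K + (-2 + √7)) = √(-2 + K + √7))
(p(-2, 6)*m(-1))*(-25) = ((2*(-2))*√(-2 - 1 + √7))*(-25) = -4*√(-3 + √7)*(-25) = 100*√(-3 + √7)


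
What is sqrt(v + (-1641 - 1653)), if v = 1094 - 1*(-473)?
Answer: I*sqrt(1727) ≈ 41.557*I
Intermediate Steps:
v = 1567 (v = 1094 + 473 = 1567)
sqrt(v + (-1641 - 1653)) = sqrt(1567 + (-1641 - 1653)) = sqrt(1567 - 3294) = sqrt(-1727) = I*sqrt(1727)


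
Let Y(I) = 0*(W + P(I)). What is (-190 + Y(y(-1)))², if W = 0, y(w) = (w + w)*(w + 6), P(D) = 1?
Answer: 36100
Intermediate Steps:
y(w) = 2*w*(6 + w) (y(w) = (2*w)*(6 + w) = 2*w*(6 + w))
Y(I) = 0 (Y(I) = 0*(0 + 1) = 0*1 = 0)
(-190 + Y(y(-1)))² = (-190 + 0)² = (-190)² = 36100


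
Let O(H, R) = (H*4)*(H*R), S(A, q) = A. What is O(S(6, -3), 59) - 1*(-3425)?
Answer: 11921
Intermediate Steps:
O(H, R) = 4*R*H² (O(H, R) = (4*H)*(H*R) = 4*R*H²)
O(S(6, -3), 59) - 1*(-3425) = 4*59*6² - 1*(-3425) = 4*59*36 + 3425 = 8496 + 3425 = 11921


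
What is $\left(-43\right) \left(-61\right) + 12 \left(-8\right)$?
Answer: $2527$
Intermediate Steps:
$\left(-43\right) \left(-61\right) + 12 \left(-8\right) = 2623 - 96 = 2527$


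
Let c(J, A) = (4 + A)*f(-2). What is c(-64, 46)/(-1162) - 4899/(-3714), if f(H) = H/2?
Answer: 979723/719278 ≈ 1.3621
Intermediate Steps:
f(H) = H/2 (f(H) = H*(½) = H/2)
c(J, A) = -4 - A (c(J, A) = (4 + A)*((½)*(-2)) = (4 + A)*(-1) = -4 - A)
c(-64, 46)/(-1162) - 4899/(-3714) = (-4 - 1*46)/(-1162) - 4899/(-3714) = (-4 - 46)*(-1/1162) - 4899*(-1/3714) = -50*(-1/1162) + 1633/1238 = 25/581 + 1633/1238 = 979723/719278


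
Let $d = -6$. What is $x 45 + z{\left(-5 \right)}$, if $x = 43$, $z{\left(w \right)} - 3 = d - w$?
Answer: $1937$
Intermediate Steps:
$z{\left(w \right)} = -3 - w$ ($z{\left(w \right)} = 3 - \left(6 + w\right) = -3 - w$)
$x 45 + z{\left(-5 \right)} = 43 \cdot 45 - -2 = 1935 + \left(-3 + 5\right) = 1935 + 2 = 1937$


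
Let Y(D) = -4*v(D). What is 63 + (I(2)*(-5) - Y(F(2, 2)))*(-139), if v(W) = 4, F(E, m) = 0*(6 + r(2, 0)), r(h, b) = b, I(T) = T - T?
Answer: -2161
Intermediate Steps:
I(T) = 0
F(E, m) = 0 (F(E, m) = 0*(6 + 0) = 0*6 = 0)
Y(D) = -16 (Y(D) = -4*4 = -16)
63 + (I(2)*(-5) - Y(F(2, 2)))*(-139) = 63 + (0*(-5) - 1*(-16))*(-139) = 63 + (0 + 16)*(-139) = 63 + 16*(-139) = 63 - 2224 = -2161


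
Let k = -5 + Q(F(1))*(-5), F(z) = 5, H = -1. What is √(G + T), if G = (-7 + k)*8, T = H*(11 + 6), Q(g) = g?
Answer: I*√313 ≈ 17.692*I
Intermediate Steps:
k = -30 (k = -5 + 5*(-5) = -5 - 25 = -30)
T = -17 (T = -(11 + 6) = -1*17 = -17)
G = -296 (G = (-7 - 30)*8 = -37*8 = -296)
√(G + T) = √(-296 - 17) = √(-313) = I*√313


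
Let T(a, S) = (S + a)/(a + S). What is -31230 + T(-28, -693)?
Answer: -31229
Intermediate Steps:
T(a, S) = 1 (T(a, S) = (S + a)/(S + a) = 1)
-31230 + T(-28, -693) = -31230 + 1 = -31229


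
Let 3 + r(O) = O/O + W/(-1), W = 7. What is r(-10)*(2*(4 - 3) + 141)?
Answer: -1287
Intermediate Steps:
r(O) = -9 (r(O) = -3 + (O/O + 7/(-1)) = -3 + (1 + 7*(-1)) = -3 + (1 - 7) = -3 - 6 = -9)
r(-10)*(2*(4 - 3) + 141) = -9*(2*(4 - 3) + 141) = -9*(2*1 + 141) = -9*(2 + 141) = -9*143 = -1287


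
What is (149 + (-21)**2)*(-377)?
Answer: -222430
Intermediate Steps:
(149 + (-21)**2)*(-377) = (149 + 441)*(-377) = 590*(-377) = -222430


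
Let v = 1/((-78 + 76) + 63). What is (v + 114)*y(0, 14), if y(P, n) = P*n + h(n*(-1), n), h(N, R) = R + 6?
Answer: 139100/61 ≈ 2280.3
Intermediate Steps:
h(N, R) = 6 + R
y(P, n) = 6 + n + P*n (y(P, n) = P*n + (6 + n) = 6 + n + P*n)
v = 1/61 (v = 1/(-2 + 63) = 1/61 ≈ 0.016393)
(v + 114)*y(0, 14) = (1/61 + 114)*(6 + 14 + 0*14) = 6955*(6 + 14 + 0)/61 = (6955/61)*20 = 139100/61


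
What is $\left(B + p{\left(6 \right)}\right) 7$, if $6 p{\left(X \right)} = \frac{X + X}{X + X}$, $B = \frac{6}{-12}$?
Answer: $- \frac{7}{3} \approx -2.3333$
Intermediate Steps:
$B = - \frac{1}{2}$ ($B = 6 \left(- \frac{1}{12}\right) = - \frac{1}{2} \approx -0.5$)
$p{\left(X \right)} = \frac{1}{6}$ ($p{\left(X \right)} = \frac{\left(X + X\right) \frac{1}{X + X}}{6} = \frac{2 X \frac{1}{2 X}}{6} = \frac{1}{6} \cdot 1 = \frac{1}{6}$)
$\left(B + p{\left(6 \right)}\right) 7 = \left(- \frac{1}{2} + \frac{1}{6}\right) 7 = \left(- \frac{1}{3}\right) 7 = - \frac{7}{3}$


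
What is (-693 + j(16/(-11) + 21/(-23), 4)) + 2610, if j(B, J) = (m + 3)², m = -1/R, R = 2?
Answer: 7693/4 ≈ 1923.3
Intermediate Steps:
m = -½ (m = -1/2 = -1*½ = -½ ≈ -0.50000)
j(B, J) = 25/4 (j(B, J) = (-½ + 3)² = (5/2)² = 25/4)
(-693 + j(16/(-11) + 21/(-23), 4)) + 2610 = (-693 + 25/4) + 2610 = -2747/4 + 2610 = 7693/4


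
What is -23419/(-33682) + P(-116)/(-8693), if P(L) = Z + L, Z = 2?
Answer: 18856465/26617966 ≈ 0.70841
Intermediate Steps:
P(L) = 2 + L
-23419/(-33682) + P(-116)/(-8693) = -23419/(-33682) + (2 - 116)/(-8693) = -23419*(-1/33682) - 114*(-1/8693) = 2129/3062 + 114/8693 = 18856465/26617966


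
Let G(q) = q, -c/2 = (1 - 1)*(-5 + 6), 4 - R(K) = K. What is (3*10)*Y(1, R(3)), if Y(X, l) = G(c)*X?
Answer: 0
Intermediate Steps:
R(K) = 4 - K
c = 0 (c = -2*(1 - 1)*(-5 + 6) = -0 = -2*0 = 0)
Y(X, l) = 0 (Y(X, l) = 0*X = 0)
(3*10)*Y(1, R(3)) = (3*10)*0 = 30*0 = 0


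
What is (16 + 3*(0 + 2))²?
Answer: 484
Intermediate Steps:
(16 + 3*(0 + 2))² = (16 + 3*2)² = (16 + 6)² = 22² = 484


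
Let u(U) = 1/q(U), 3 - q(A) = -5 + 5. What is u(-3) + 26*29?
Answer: 2263/3 ≈ 754.33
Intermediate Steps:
q(A) = 3 (q(A) = 3 - (-5 + 5) = 3 - 1*0 = 3 + 0 = 3)
u(U) = ⅓ (u(U) = 1/3 = ⅓)
u(-3) + 26*29 = ⅓ + 26*29 = ⅓ + 754 = 2263/3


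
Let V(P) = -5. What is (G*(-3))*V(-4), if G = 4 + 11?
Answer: 225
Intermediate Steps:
G = 15
(G*(-3))*V(-4) = (15*(-3))*(-5) = -45*(-5) = 225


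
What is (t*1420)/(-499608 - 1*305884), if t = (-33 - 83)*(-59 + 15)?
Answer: -1811920/201373 ≈ -8.9978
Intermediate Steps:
t = 5104 (t = -116*(-44) = 5104)
(t*1420)/(-499608 - 1*305884) = (5104*1420)/(-499608 - 1*305884) = 7247680/(-499608 - 305884) = 7247680/(-805492) = 7247680*(-1/805492) = -1811920/201373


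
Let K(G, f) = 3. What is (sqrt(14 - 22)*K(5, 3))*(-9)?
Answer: -54*I*sqrt(2) ≈ -76.368*I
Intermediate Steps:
(sqrt(14 - 22)*K(5, 3))*(-9) = (sqrt(14 - 22)*3)*(-9) = (sqrt(-8)*3)*(-9) = ((2*I*sqrt(2))*3)*(-9) = (6*I*sqrt(2))*(-9) = -54*I*sqrt(2)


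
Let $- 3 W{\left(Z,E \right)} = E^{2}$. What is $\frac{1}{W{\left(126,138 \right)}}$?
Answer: $- \frac{1}{6348} \approx -0.00015753$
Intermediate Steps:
$W{\left(Z,E \right)} = - \frac{E^{2}}{3}$
$\frac{1}{W{\left(126,138 \right)}} = \frac{1}{\left(- \frac{1}{3}\right) 138^{2}} = \frac{1}{\left(- \frac{1}{3}\right) 19044} = \frac{1}{-6348} = - \frac{1}{6348}$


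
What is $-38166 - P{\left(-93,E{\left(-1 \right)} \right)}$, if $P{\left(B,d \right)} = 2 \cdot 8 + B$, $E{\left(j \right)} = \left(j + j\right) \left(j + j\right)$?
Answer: $-38089$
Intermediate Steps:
$E{\left(j \right)} = 4 j^{2}$ ($E{\left(j \right)} = 2 j 2 j = 4 j^{2}$)
$P{\left(B,d \right)} = 16 + B$
$-38166 - P{\left(-93,E{\left(-1 \right)} \right)} = -38166 - \left(16 - 93\right) = -38166 - -77 = -38166 + 77 = -38089$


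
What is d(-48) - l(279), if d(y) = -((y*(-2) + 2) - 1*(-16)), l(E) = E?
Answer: -393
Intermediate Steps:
d(y) = -18 + 2*y (d(y) = -((-2*y + 2) + 16) = -((2 - 2*y) + 16) = -(18 - 2*y) = -18 + 2*y)
d(-48) - l(279) = (-18 + 2*(-48)) - 1*279 = (-18 - 96) - 279 = -114 - 279 = -393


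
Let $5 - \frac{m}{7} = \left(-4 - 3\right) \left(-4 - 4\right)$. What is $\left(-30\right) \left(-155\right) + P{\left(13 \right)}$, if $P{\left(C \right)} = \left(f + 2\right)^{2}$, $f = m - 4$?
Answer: $133531$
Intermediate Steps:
$m = -357$ ($m = 35 - 7 \left(-4 - 3\right) \left(-4 - 4\right) = 35 - 7 \left(\left(-7\right) \left(-8\right)\right) = 35 - 392 = -357$)
$f = -361$ ($f = -357 - 4 = -361$)
$P{\left(C \right)} = 128881$ ($P{\left(C \right)} = \left(-361 + 2\right)^{2} = \left(-359\right)^{2} = 128881$)
$\left(-30\right) \left(-155\right) + P{\left(13 \right)} = \left(-30\right) \left(-155\right) + 128881 = 4650 + 128881 = 133531$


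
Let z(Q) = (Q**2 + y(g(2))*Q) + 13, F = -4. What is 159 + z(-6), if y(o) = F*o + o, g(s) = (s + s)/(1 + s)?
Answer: 232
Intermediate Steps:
g(s) = 2*s/(1 + s) (g(s) = (2*s)/(1 + s) = 2*s/(1 + s))
y(o) = -3*o (y(o) = -4*o + o = -3*o)
z(Q) = 13 + Q**2 - 4*Q (z(Q) = (Q**2 + (-6*2/(1 + 2))*Q) + 13 = (Q**2 + (-6*2/3)*Q) + 13 = (Q**2 + (-3*4/3)*Q) + 13 = (Q**2 - 4*Q) + 13 = 13 + Q**2 - 4*Q)
159 + z(-6) = 159 + (13 + (-6)**2 - 4*(-6)) = 159 + (13 + 36 + 24) = 159 + 73 = 232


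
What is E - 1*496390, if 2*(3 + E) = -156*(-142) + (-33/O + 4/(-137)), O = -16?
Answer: -2127625271/4384 ≈ -4.8532e+5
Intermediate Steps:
E = 48548489/4384 (E = -3 + (-156*(-142) + (-33/(-16) + 4/(-137)))/2 = -3 + (22152 + (-33*(-1/16) + 4*(-1/137)))/2 = -3 + (22152 + (33/16 - 4/137))/2 = -3 + (22152 + 4457/2192)/2 = -3 + (1/2)*(48561641/2192) = -3 + 48561641/4384 = 48548489/4384 ≈ 11074.)
E - 1*496390 = 48548489/4384 - 1*496390 = 48548489/4384 - 496390 = -2127625271/4384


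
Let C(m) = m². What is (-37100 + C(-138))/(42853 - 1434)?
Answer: -296/679 ≈ -0.43594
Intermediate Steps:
(-37100 + C(-138))/(42853 - 1434) = (-37100 + (-138)²)/(42853 - 1434) = (-37100 + 19044)/41419 = -18056*1/41419 = -296/679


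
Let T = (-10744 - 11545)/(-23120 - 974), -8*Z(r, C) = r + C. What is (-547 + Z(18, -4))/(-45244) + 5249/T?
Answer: 22887976144611/4033774064 ≈ 5674.1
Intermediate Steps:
Z(r, C) = -C/8 - r/8 (Z(r, C) = -(r + C)/8 = -(C + r)/8 = -C/8 - r/8)
T = 22289/24094 (T = -22289/(-24094) = -22289*(-1/24094) = 22289/24094 ≈ 0.92509)
(-547 + Z(18, -4))/(-45244) + 5249/T = (-547 + (-⅛*(-4) - ⅛*18))/(-45244) + 5249/(22289/24094) = (-547 + (½ - 9/4))*(-1/45244) + 5249*(24094/22289) = (-547 - 7/4)*(-1/45244) + 126469406/22289 = -2195/4*(-1/45244) + 126469406/22289 = 2195/180976 + 126469406/22289 = 22887976144611/4033774064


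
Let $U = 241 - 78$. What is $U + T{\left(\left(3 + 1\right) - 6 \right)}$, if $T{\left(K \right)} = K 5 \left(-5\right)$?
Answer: $213$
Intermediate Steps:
$U = 163$ ($U = 241 - 78 = 163$)
$T{\left(K \right)} = - 25 K$ ($T{\left(K \right)} = 5 K \left(-5\right) = - 25 K$)
$U + T{\left(\left(3 + 1\right) - 6 \right)} = 163 - 25 \left(\left(3 + 1\right) - 6\right) = 163 - 25 \left(4 - 6\right) = 163 - -50 = 163 + 50 = 213$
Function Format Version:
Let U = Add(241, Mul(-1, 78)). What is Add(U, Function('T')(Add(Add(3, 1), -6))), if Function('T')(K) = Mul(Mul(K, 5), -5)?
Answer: 213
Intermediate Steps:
U = 163 (U = Add(241, -78) = 163)
Function('T')(K) = Mul(-25, K) (Function('T')(K) = Mul(Mul(5, K), -5) = Mul(-25, K))
Add(U, Function('T')(Add(Add(3, 1), -6))) = Add(163, Mul(-25, Add(Add(3, 1), -6))) = Add(163, Mul(-25, Add(4, -6))) = Add(163, Mul(-25, -2)) = Add(163, 50) = 213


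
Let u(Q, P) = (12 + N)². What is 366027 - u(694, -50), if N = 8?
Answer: 365627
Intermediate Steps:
u(Q, P) = 400 (u(Q, P) = (12 + 8)² = 20² = 400)
366027 - u(694, -50) = 366027 - 1*400 = 366027 - 400 = 365627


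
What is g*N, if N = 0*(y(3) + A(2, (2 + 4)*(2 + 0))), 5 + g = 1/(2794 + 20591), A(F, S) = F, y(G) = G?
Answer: 0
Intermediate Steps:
g = -116924/23385 (g = -5 + 1/(2794 + 20591) = -5 + 1/23385 = -116924/23385 ≈ -5.0000)
N = 0 (N = 0*(3 + 2) = 0*5 = 0)
g*N = -116924/23385*0 = 0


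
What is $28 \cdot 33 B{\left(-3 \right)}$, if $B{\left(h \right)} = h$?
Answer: $-2772$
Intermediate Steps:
$28 \cdot 33 B{\left(-3 \right)} = 28 \cdot 33 \left(-3\right) = 924 \left(-3\right) = -2772$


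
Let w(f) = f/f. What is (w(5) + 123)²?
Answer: 15376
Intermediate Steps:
w(f) = 1
(w(5) + 123)² = (1 + 123)² = 124² = 15376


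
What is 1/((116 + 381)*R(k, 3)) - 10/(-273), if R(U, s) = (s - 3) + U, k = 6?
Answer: 1433/38766 ≈ 0.036965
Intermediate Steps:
R(U, s) = -3 + U + s (R(U, s) = (-3 + s) + U = -3 + U + s)
1/((116 + 381)*R(k, 3)) - 10/(-273) = 1/((116 + 381)*(-3 + 6 + 3)) - 10/(-273) = 1/(497*6) - 10*(-1/273) = (1/497)*(1/6) + 10/273 = 1/2982 + 10/273 = 1433/38766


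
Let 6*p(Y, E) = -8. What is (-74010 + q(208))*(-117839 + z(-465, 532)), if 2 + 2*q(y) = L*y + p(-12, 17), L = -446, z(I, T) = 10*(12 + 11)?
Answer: 14159613961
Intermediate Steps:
z(I, T) = 230 (z(I, T) = 10*23 = 230)
p(Y, E) = -4/3 (p(Y, E) = (⅙)*(-8) = -4/3)
q(y) = -5/3 - 223*y (q(y) = -1 + (-446*y - 4/3)/2 = -1 + (-4/3 - 446*y)/2 = -1 + (-⅔ - 223*y) = -5/3 - 223*y)
(-74010 + q(208))*(-117839 + z(-465, 532)) = (-74010 + (-5/3 - 223*208))*(-117839 + 230) = (-74010 + (-5/3 - 46384))*(-117609) = (-74010 - 139157/3)*(-117609) = -361187/3*(-117609) = 14159613961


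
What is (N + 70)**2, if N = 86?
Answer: 24336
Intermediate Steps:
(N + 70)**2 = (86 + 70)**2 = 156**2 = 24336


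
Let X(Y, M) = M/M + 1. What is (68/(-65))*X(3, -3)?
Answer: -136/65 ≈ -2.0923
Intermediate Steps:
X(Y, M) = 2 (X(Y, M) = 1 + 1 = 2)
(68/(-65))*X(3, -3) = (68/(-65))*2 = (68*(-1/65))*2 = -68/65*2 = -136/65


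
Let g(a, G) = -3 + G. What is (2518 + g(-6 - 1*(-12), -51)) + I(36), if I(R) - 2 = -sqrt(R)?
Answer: 2460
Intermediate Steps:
I(R) = 2 - sqrt(R)
(2518 + g(-6 - 1*(-12), -51)) + I(36) = (2518 + (-3 - 51)) + (2 - sqrt(36)) = (2518 - 54) + (2 - 1*6) = 2464 + (2 - 6) = 2464 - 4 = 2460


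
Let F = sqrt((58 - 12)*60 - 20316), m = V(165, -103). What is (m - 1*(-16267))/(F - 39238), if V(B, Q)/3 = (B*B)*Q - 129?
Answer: 32946755651/153963820 + 1679329*I*sqrt(4389)/153963820 ≈ 213.99 + 0.7226*I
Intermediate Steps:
V(B, Q) = -387 + 3*Q*B**2 (V(B, Q) = 3*((B*B)*Q - 129) = 3*(B**2*Q - 129) = 3*(Q*B**2 - 129) = 3*(-129 + Q*B**2) = -387 + 3*Q*B**2)
m = -8412912 (m = -387 + 3*(-103)*165**2 = -387 + 3*(-103)*27225 = -387 - 8412525 = -8412912)
F = 2*I*sqrt(4389) (F = sqrt(46*60 - 20316) = sqrt(2760 - 20316) = sqrt(-17556) = 2*I*sqrt(4389) ≈ 132.5*I)
(m - 1*(-16267))/(F - 39238) = (-8412912 - 1*(-16267))/(2*I*sqrt(4389) - 39238) = (-8412912 + 16267)/(-39238 + 2*I*sqrt(4389)) = -8396645/(-39238 + 2*I*sqrt(4389))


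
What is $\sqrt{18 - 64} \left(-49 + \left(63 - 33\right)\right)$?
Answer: $- 19 i \sqrt{46} \approx - 128.86 i$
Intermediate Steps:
$\sqrt{18 - 64} \left(-49 + \left(63 - 33\right)\right) = \sqrt{-46} \left(-49 + 30\right) = i \sqrt{46} \left(-19\right) = - 19 i \sqrt{46}$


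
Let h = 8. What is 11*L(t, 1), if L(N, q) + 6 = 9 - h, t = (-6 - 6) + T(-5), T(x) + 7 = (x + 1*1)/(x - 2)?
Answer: -55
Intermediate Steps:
T(x) = -7 + (1 + x)/(-2 + x) (T(x) = -7 + (x + 1*1)/(x - 2) = -7 + (x + 1)/(-2 + x) = -7 + (1 + x)/(-2 + x))
t = -129/7 (t = (-6 - 6) + 3*(5 - 2*(-5))/(-2 - 5) = -12 + 3*(5 + 10)/(-7) = -12 + 3*(-1/7)*15 = -12 - 45/7 = -129/7 ≈ -18.429)
L(N, q) = -5 (L(N, q) = -6 + (9 - 1*8) = -6 + (9 - 8) = -6 + 1 = -5)
11*L(t, 1) = 11*(-5) = -55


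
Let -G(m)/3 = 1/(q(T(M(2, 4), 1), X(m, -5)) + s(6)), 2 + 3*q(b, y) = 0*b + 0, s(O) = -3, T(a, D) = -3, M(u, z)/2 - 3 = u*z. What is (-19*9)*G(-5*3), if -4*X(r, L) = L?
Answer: -1539/11 ≈ -139.91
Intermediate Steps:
M(u, z) = 6 + 2*u*z (M(u, z) = 6 + 2*(u*z) = 6 + 2*u*z)
X(r, L) = -L/4
q(b, y) = -⅔ (q(b, y) = -⅔ + (0*b + 0)/3 = -⅔ + (0 + 0)/3 = -⅔ + (⅓)*0 = -⅔ + 0 = -⅔)
G(m) = 9/11 (G(m) = -3/(-⅔ - 3) = -3/(-11/3) = -3*(-3/11) = 9/11)
(-19*9)*G(-5*3) = -19*9*(9/11) = -171*9/11 = -1539/11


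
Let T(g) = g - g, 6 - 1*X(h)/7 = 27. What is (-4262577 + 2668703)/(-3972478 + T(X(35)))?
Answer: 796937/1986239 ≈ 0.40123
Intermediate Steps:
X(h) = -147 (X(h) = 42 - 7*27 = 42 - 189 = -147)
T(g) = 0
(-4262577 + 2668703)/(-3972478 + T(X(35))) = (-4262577 + 2668703)/(-3972478 + 0) = -1593874/(-3972478) = -1593874*(-1/3972478) = 796937/1986239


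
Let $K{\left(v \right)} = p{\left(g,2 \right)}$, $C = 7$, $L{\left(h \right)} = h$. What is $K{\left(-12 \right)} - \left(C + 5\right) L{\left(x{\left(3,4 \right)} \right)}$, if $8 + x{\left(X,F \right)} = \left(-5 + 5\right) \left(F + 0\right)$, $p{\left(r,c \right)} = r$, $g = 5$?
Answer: $101$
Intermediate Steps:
$x{\left(X,F \right)} = -8$ ($x{\left(X,F \right)} = -8 + \left(-5 + 5\right) \left(F + 0\right) = -8 + 0 F = -8 + 0 = -8$)
$K{\left(v \right)} = 5$
$K{\left(-12 \right)} - \left(C + 5\right) L{\left(x{\left(3,4 \right)} \right)} = 5 - \left(7 + 5\right) \left(-8\right) = 5 - 12 \left(-8\right) = 5 - -96 = 5 + 96 = 101$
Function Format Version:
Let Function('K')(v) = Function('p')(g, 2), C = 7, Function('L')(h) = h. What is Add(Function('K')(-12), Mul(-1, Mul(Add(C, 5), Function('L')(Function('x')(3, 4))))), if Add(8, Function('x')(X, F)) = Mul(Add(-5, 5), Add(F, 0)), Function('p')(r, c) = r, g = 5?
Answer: 101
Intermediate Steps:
Function('x')(X, F) = -8 (Function('x')(X, F) = Add(-8, Mul(Add(-5, 5), Add(F, 0))) = Add(-8, Mul(0, F)) = Add(-8, 0) = -8)
Function('K')(v) = 5
Add(Function('K')(-12), Mul(-1, Mul(Add(C, 5), Function('L')(Function('x')(3, 4))))) = Add(5, Mul(-1, Mul(Add(7, 5), -8))) = Add(5, Mul(-1, Mul(12, -8))) = Add(5, Mul(-1, -96)) = Add(5, 96) = 101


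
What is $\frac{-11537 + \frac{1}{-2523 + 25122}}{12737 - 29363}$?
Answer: $\frac{130362331}{187865487} \approx 0.69391$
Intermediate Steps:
$\frac{-11537 + \frac{1}{-2523 + 25122}}{12737 - 29363} = \frac{-11537 + \frac{1}{22599}}{-16626} = \left(-11537 + \frac{1}{22599}\right) \left(- \frac{1}{16626}\right) = \left(- \frac{260724662}{22599}\right) \left(- \frac{1}{16626}\right) = \frac{130362331}{187865487}$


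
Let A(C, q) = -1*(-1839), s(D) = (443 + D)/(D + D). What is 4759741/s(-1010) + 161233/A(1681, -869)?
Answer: 841975337671/49653 ≈ 1.6957e+7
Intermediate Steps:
s(D) = (443 + D)/(2*D) (s(D) = (443 + D)/((2*D)) = (443 + D)*(1/(2*D)) = (443 + D)/(2*D))
A(C, q) = 1839
4759741/s(-1010) + 161233/A(1681, -869) = 4759741/(((1/2)*(443 - 1010)/(-1010))) + 161233/1839 = 4759741/(((1/2)*(-1/1010)*(-567))) + 161233*(1/1839) = 4759741/(567/2020) + 161233/1839 = 4759741*(2020/567) + 161233/1839 = 1373525260/81 + 161233/1839 = 841975337671/49653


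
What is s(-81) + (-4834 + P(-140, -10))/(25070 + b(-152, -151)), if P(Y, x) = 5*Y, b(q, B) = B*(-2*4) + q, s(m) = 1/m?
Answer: -237190/1058103 ≈ -0.22417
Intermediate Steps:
b(q, B) = q - 8*B (b(q, B) = B*(-8) + q = -8*B + q = q - 8*B)
s(-81) + (-4834 + P(-140, -10))/(25070 + b(-152, -151)) = 1/(-81) + (-4834 + 5*(-140))/(25070 + (-152 - 8*(-151))) = -1/81 + (-4834 - 700)/(25070 + (-152 + 1208)) = -1/81 - 5534/(25070 + 1056) = -1/81 - 5534/26126 = -1/81 - 5534*1/26126 = -1/81 - 2767/13063 = -237190/1058103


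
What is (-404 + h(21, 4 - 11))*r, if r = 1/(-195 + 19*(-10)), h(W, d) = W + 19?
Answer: 52/55 ≈ 0.94545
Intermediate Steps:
h(W, d) = 19 + W
r = -1/385 (r = 1/(-195 - 190) = 1/(-385) = -1/385 ≈ -0.0025974)
(-404 + h(21, 4 - 11))*r = (-404 + (19 + 21))*(-1/385) = (-404 + 40)*(-1/385) = -364*(-1/385) = 52/55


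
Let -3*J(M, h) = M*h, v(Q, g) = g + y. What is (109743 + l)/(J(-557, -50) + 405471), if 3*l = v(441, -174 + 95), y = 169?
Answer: 329319/1188563 ≈ 0.27707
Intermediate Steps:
v(Q, g) = 169 + g (v(Q, g) = g + 169 = 169 + g)
l = 30 (l = (169 + (-174 + 95))/3 = (169 - 79)/3 = (⅓)*90 = 30)
J(M, h) = -M*h/3
(109743 + l)/(J(-557, -50) + 405471) = (109743 + 30)/(-⅓*(-557)*(-50) + 405471) = 109773/(-27850/3 + 405471) = 109773/(1188563/3) = 109773*(3/1188563) = 329319/1188563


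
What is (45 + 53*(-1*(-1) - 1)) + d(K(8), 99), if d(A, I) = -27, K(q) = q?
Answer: 18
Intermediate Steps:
(45 + 53*(-1*(-1) - 1)) + d(K(8), 99) = (45 + 53*(-1*(-1) - 1)) - 27 = (45 + 53*(1 - 1)) - 27 = (45 + 53*0) - 27 = (45 + 0) - 27 = 45 - 27 = 18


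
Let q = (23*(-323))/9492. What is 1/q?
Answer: -9492/7429 ≈ -1.2777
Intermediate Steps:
q = -7429/9492 (q = -7429*1/9492 = -7429/9492 ≈ -0.78266)
1/q = 1/(-7429/9492) = -9492/7429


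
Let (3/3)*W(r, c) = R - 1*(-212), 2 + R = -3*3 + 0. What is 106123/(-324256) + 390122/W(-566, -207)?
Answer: 126478068509/65175456 ≈ 1940.6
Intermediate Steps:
R = -11 (R = -2 + (-3*3 + 0) = -2 + (-9 + 0) = -2 - 9 = -11)
W(r, c) = 201 (W(r, c) = -11 - 1*(-212) = -11 + 212 = 201)
106123/(-324256) + 390122/W(-566, -207) = 106123/(-324256) + 390122/201 = 106123*(-1/324256) + 390122*(1/201) = -106123/324256 + 390122/201 = 126478068509/65175456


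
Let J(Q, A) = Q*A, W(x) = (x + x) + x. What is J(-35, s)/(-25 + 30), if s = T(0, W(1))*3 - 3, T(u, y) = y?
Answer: -42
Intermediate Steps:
W(x) = 3*x (W(x) = 2*x + x = 3*x)
s = 6 (s = (3*1)*3 - 3 = 3*3 - 3 = 9 - 3 = 6)
J(Q, A) = A*Q
J(-35, s)/(-25 + 30) = (6*(-35))/(-25 + 30) = -210/5 = (⅕)*(-210) = -42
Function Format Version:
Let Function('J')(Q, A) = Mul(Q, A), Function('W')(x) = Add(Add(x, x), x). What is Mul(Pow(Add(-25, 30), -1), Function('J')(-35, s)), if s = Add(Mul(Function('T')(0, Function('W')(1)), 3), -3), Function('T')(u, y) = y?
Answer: -42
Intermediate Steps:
Function('W')(x) = Mul(3, x) (Function('W')(x) = Add(Mul(2, x), x) = Mul(3, x))
s = 6 (s = Add(Mul(Mul(3, 1), 3), -3) = Add(Mul(3, 3), -3) = Add(9, -3) = 6)
Function('J')(Q, A) = Mul(A, Q)
Mul(Pow(Add(-25, 30), -1), Function('J')(-35, s)) = Mul(Pow(Add(-25, 30), -1), Mul(6, -35)) = Mul(Pow(5, -1), -210) = Mul(Rational(1, 5), -210) = -42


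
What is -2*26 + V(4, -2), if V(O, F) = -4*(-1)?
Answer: -48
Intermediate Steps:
V(O, F) = 4
-2*26 + V(4, -2) = -2*26 + 4 = -52 + 4 = -48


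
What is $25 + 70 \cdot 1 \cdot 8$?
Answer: $585$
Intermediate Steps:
$25 + 70 \cdot 1 \cdot 8 = 25 + 70 \cdot 8 = 25 + 560 = 585$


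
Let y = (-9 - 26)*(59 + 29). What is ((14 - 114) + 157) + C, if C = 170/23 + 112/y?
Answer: 81409/1265 ≈ 64.355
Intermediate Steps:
y = -3080 (y = -35*88 = -3080)
C = 9304/1265 (C = 170/23 + 112/(-3080) = 170*(1/23) + 112*(-1/3080) = 170/23 - 2/55 = 9304/1265 ≈ 7.3549)
((14 - 114) + 157) + C = ((14 - 114) + 157) + 9304/1265 = (-100 + 157) + 9304/1265 = 57 + 9304/1265 = 81409/1265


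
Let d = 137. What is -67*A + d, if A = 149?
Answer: -9846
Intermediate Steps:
-67*A + d = -67*149 + 137 = -9983 + 137 = -9846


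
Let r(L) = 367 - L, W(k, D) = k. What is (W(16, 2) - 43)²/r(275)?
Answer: 729/92 ≈ 7.9239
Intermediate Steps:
(W(16, 2) - 43)²/r(275) = (16 - 43)²/(367 - 1*275) = (-27)²/(367 - 275) = 729/92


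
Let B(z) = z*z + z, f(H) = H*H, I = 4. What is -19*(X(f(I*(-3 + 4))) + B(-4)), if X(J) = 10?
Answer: -418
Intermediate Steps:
f(H) = H²
B(z) = z + z² (B(z) = z² + z = z + z²)
-19*(X(f(I*(-3 + 4))) + B(-4)) = -19*(10 - 4*(1 - 4)) = -19*(10 - 4*(-3)) = -19*(10 + 12) = -19*22 = -418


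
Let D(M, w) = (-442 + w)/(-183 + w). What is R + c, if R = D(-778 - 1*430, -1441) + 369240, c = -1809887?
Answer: -334229835/232 ≈ -1.4406e+6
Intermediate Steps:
D(M, w) = (-442 + w)/(-183 + w)
R = 85663949/232 (R = (-442 - 1441)/(-183 - 1441) + 369240 = -1883/(-1624) + 369240 = -1/1624*(-1883) + 369240 = 269/232 + 369240 = 85663949/232 ≈ 3.6924e+5)
R + c = 85663949/232 - 1809887 = -334229835/232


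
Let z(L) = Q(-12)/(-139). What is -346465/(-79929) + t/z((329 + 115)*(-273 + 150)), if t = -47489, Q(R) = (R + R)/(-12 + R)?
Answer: 527609357524/79929 ≈ 6.6010e+6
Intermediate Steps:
Q(R) = 2*R/(-12 + R) (Q(R) = (2*R)/(-12 + R) = 2*R/(-12 + R))
z(L) = -1/139 (z(L) = (2*(-12)/(-12 - 12))/(-139) = (2*(-12)/(-24))*(-1/139) = (2*(-12)*(-1/24))*(-1/139) = 1*(-1/139) = -1/139)
-346465/(-79929) + t/z((329 + 115)*(-273 + 150)) = -346465/(-79929) - 47489/(-1/139) = -346465*(-1/79929) - 47489*(-139) = 346465/79929 + 6600971 = 527609357524/79929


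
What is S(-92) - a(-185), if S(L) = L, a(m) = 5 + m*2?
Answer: 273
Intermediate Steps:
a(m) = 5 + 2*m
S(-92) - a(-185) = -92 - (5 + 2*(-185)) = -92 - (5 - 370) = -92 - 1*(-365) = -92 + 365 = 273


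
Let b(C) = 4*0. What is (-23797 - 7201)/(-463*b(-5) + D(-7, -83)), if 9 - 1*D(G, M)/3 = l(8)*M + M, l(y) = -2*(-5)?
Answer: -15499/1383 ≈ -11.207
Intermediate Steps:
b(C) = 0
l(y) = 10
D(G, M) = 27 - 33*M (D(G, M) = 27 - 3*(10*M + M) = 27 - 33*M)
(-23797 - 7201)/(-463*b(-5) + D(-7, -83)) = (-23797 - 7201)/(-463*0 + (27 - 33*(-83))) = -30998/(0 + (27 + 2739)) = -30998/(0 + 2766) = -30998/2766 = -30998*1/2766 = -15499/1383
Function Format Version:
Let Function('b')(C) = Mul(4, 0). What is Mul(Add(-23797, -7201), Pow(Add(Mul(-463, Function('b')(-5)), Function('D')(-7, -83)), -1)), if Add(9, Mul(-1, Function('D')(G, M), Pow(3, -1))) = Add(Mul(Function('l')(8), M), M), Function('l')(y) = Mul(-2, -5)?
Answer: Rational(-15499, 1383) ≈ -11.207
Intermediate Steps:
Function('b')(C) = 0
Function('l')(y) = 10
Function('D')(G, M) = Add(27, Mul(-33, M)) (Function('D')(G, M) = Add(27, Mul(-3, Add(Mul(10, M), M))) = Add(27, Mul(-3, Mul(11, M))) = Add(27, Mul(-33, M)))
Mul(Add(-23797, -7201), Pow(Add(Mul(-463, Function('b')(-5)), Function('D')(-7, -83)), -1)) = Mul(Add(-23797, -7201), Pow(Add(Mul(-463, 0), Add(27, Mul(-33, -83))), -1)) = Mul(-30998, Pow(Add(0, Add(27, 2739)), -1)) = Mul(-30998, Pow(Add(0, 2766), -1)) = Mul(-30998, Pow(2766, -1)) = Mul(-30998, Rational(1, 2766)) = Rational(-15499, 1383)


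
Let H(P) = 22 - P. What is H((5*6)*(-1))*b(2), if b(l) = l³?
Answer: 416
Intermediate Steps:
H((5*6)*(-1))*b(2) = (22 - 5*6*(-1))*2³ = (22 - 30*(-1))*8 = (22 - 1*(-30))*8 = (22 + 30)*8 = 52*8 = 416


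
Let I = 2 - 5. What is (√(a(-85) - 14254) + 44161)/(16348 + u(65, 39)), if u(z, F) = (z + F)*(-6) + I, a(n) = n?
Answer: 559/199 + I*√14339/15721 ≈ 2.809 + 0.0076169*I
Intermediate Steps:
I = -3
u(z, F) = -3 - 6*F - 6*z (u(z, F) = (z + F)*(-6) - 3 = (F + z)*(-6) - 3 = (-6*F - 6*z) - 3 = -3 - 6*F - 6*z)
(√(a(-85) - 14254) + 44161)/(16348 + u(65, 39)) = (√(-85 - 14254) + 44161)/(16348 + (-3 - 6*39 - 6*65)) = (√(-14339) + 44161)/(16348 + (-3 - 234 - 390)) = (I*√14339 + 44161)/(16348 - 627) = (44161 + I*√14339)/15721 = (44161 + I*√14339)*(1/15721) = 559/199 + I*√14339/15721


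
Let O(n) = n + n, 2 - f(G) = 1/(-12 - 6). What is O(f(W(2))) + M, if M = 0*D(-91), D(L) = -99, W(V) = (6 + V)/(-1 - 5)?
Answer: 37/9 ≈ 4.1111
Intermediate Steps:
W(V) = -1 - V/6 (W(V) = (6 + V)/(-6) = (6 + V)*(-1/6) = -1 - V/6)
f(G) = 37/18 (f(G) = 2 - 1/(-12 - 6) = 2 - 1/(-18) = 2 - 1*(-1/18) = 2 + 1/18 = 37/18)
O(n) = 2*n
M = 0 (M = 0*(-99) = 0)
O(f(W(2))) + M = 2*(37/18) + 0 = 37/9 + 0 = 37/9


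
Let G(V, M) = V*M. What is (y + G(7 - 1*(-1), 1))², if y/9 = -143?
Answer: 1635841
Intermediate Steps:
G(V, M) = M*V
y = -1287 (y = 9*(-143) = -1287)
(y + G(7 - 1*(-1), 1))² = (-1287 + 1*(7 - 1*(-1)))² = (-1287 + 1*(7 + 1))² = (-1287 + 1*8)² = (-1287 + 8)² = (-1279)² = 1635841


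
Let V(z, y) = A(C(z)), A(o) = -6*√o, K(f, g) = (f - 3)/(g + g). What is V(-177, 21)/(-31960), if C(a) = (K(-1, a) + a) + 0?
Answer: I*√5544879/942820 ≈ 0.0024976*I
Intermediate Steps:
K(f, g) = (-3 + f)/(2*g) (K(f, g) = (-3 + f)/((2*g)) = (-3 + f)*(1/(2*g)) = (-3 + f)/(2*g))
C(a) = a - 2/a (C(a) = ((-3 - 1)/(2*a) + a) + 0 = ((½)*(-4)/a + a) + 0 = (-2/a + a) + 0 = (a - 2/a) + 0 = a - 2/a)
V(z, y) = -6*√(z - 2/z)
V(-177, 21)/(-31960) = -6*√(-177 - 2/(-177))/(-31960) = -6*√(-177 - 2*(-1/177))*(-1/31960) = -6*√(-177 + 2/177)*(-1/31960) = -2*I*√5544879/59*(-1/31960) = I*√5544879/942820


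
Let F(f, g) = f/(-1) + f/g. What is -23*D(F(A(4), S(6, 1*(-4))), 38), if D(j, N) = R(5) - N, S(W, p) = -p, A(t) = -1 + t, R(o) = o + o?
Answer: 644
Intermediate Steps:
R(o) = 2*o
F(f, g) = -f + f/g (F(f, g) = f*(-1) + f/g = -f + f/g)
D(j, N) = 10 - N (D(j, N) = 2*5 - N = 10 - N)
-23*D(F(A(4), S(6, 1*(-4))), 38) = -23*(10 - 1*38) = -23*(10 - 38) = -23*(-28) = 644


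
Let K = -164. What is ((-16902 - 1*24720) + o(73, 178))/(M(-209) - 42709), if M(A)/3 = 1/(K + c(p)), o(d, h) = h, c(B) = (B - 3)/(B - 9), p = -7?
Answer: 4166716/4293899 ≈ 0.97038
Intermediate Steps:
c(B) = (-3 + B)/(-9 + B)
M(A) = -24/1307 (M(A) = 3/(-164 + (-3 - 7)/(-9 - 7)) = 3/(-164 - 10/(-16)) = 3/(-164 - 1/16*(-10)) = 3/(-164 + 5/8) = 3/(-1307/8) = 3*(-8/1307) = -24/1307)
((-16902 - 1*24720) + o(73, 178))/(M(-209) - 42709) = ((-16902 - 1*24720) + 178)/(-24/1307 - 42709) = ((-16902 - 24720) + 178)/(-55820687/1307) = (-41622 + 178)*(-1307/55820687) = -41444*(-1307/55820687) = 4166716/4293899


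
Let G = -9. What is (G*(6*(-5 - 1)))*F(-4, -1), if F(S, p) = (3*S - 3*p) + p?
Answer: -3240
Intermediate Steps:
F(S, p) = -2*p + 3*S (F(S, p) = (-3*p + 3*S) + p = -2*p + 3*S)
(G*(6*(-5 - 1)))*F(-4, -1) = (-54*(-5 - 1))*(-2*(-1) + 3*(-4)) = (-54*(-6))*(2 - 12) = -9*(-36)*(-10) = 324*(-10) = -3240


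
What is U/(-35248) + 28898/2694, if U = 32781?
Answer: 465142345/47479056 ≈ 9.7968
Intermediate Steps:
U/(-35248) + 28898/2694 = 32781/(-35248) + 28898/2694 = 32781*(-1/35248) + 28898*(1/2694) = -32781/35248 + 14449/1347 = 465142345/47479056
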